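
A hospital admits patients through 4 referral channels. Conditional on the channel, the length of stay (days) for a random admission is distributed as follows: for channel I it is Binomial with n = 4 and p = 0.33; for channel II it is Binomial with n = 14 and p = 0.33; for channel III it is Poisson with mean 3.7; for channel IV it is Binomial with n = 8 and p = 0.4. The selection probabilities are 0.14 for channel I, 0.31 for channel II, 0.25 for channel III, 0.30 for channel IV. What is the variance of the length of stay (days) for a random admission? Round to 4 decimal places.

3.6756

Per component, I: μ=1.32, E[X²]=2.6268; II: μ=4.62, E[X²]=24.4398; III: μ=3.7, E[X²]=17.39; IV: μ=3.2, E[X²]=12.16.
E[X] = 0.14·1.32 + 0.31·4.62 + 0.25·3.7 + 0.3·3.2 = 3.502.
E[X²] = 0.14·2.6268 + 0.31·24.4398 + 0.25·17.39 + 0.3·12.16 = 15.9396.
Var(X) = E[X²] − (E[X])² = 15.9396 − 12.264 = 3.67559.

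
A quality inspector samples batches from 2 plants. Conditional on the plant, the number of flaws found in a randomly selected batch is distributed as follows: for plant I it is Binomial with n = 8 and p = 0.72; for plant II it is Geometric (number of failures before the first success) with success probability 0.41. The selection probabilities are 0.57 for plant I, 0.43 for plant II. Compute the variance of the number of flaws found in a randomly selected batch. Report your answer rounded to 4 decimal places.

7.0047

Per component, I: μ=5.76, E[X²]=34.7904; II: μ=1.43902, E[X²]=5.58061.
E[X] = 0.57·5.76 + 0.43·1.43902 = 3.90198.
E[X²] = 0.57·34.7904 + 0.43·5.58061 = 22.2302.
Var(X) = E[X²] − (E[X])² = 22.2302 − 15.2255 = 7.00474.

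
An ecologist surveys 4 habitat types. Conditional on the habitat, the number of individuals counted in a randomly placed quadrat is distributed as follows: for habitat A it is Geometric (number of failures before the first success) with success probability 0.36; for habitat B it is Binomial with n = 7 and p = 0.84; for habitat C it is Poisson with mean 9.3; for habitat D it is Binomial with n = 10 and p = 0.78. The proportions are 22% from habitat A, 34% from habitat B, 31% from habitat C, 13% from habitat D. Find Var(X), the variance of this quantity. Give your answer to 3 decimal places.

12.154

Per component, A: μ=1.77778, E[X²]=8.09877; B: μ=5.88, E[X²]=35.5152; C: μ=9.3, E[X²]=95.79; D: μ=7.8, E[X²]=62.556.
E[X] = 0.22·1.77778 + 0.34·5.88 + 0.31·9.3 + 0.13·7.8 = 6.28731.
E[X²] = 0.22·8.09877 + 0.34·35.5152 + 0.31·95.79 + 0.13·62.556 = 51.6841.
Var(X) = E[X²] − (E[X])² = 51.6841 − 39.5303 = 12.1538.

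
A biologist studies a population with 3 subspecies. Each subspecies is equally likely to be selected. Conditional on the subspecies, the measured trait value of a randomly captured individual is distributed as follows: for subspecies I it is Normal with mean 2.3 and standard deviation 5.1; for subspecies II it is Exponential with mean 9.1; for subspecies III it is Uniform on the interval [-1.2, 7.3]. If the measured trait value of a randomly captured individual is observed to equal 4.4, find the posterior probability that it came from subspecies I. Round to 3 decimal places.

0.279

Likelihoods f(4.4 | ·): I: 0.0718658; II: 0.0677595; III: 0.117647.
Posterior ∝ prior × likelihood. Numerator for I: 0.333333·0.0718658 = 0.0239553.
Normalizing constant: 0.333333·0.0718658 + 0.333333·0.0677595 + 0.333333·0.117647 = 0.0857575.
P(I | observation) = 0.0239553 / 0.0857575 = 0.279338.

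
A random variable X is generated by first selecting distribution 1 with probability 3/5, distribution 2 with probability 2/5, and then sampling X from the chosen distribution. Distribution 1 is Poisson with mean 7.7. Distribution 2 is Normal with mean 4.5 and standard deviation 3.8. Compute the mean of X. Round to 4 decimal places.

6.4200

Component means — 1: 7.7; 2: 4.5.
E[X] = 0.6·7.7 + 0.4·4.5 = 6.42.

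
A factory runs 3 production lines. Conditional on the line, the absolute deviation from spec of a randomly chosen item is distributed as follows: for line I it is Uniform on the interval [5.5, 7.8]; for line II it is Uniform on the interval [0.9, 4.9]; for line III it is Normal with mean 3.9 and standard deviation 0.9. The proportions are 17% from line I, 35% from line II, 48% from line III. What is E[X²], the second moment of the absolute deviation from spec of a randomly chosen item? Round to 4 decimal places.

18.6925

For each component E[X²] = Var + (mean)², giving I: 44.6633; II: 9.74333; III: 16.02.
Overall E[X²] = 0.17·44.6633 + 0.35·9.74333 + 0.48·16.02 = 18.6925.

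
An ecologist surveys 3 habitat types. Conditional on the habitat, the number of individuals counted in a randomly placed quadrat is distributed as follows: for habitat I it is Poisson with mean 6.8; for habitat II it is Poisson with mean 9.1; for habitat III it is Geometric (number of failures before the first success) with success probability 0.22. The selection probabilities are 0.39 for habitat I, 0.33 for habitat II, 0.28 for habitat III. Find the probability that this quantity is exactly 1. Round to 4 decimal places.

0.0513

Conditional on each habitat, P(X = 1): I: 0.00757367; II: 0.00101616; III: 0.1716.
By total probability, P(X = 1) = 0.39·0.00757367 + 0.33·0.00101616 + 0.28·0.1716 = 0.0513371.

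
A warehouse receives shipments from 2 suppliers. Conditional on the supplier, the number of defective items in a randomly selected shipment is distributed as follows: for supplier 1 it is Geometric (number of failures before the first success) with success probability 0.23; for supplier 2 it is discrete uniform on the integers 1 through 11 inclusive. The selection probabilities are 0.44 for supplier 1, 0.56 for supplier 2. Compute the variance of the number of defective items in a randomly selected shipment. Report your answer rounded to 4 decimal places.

13.7377

Per component, 1: μ=3.34783, E[X²]=25.7637; 2: μ=6, E[X²]=46.
E[X] = 0.44·3.34783 + 0.56·6 = 4.83304.
E[X²] = 0.44·25.7637 + 0.56·46 = 37.096.
Var(X) = E[X²] − (E[X])² = 37.096 − 23.3583 = 13.7377.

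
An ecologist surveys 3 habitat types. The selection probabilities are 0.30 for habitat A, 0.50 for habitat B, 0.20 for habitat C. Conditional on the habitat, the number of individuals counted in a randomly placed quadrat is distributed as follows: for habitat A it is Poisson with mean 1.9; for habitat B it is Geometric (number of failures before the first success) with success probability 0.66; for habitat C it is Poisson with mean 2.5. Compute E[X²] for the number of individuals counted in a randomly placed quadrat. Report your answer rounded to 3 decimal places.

3.926

For each component E[X²] = Var + (mean)², giving A: 5.51; B: 1.04591; C: 8.75.
Overall E[X²] = 0.3·5.51 + 0.5·1.04591 + 0.2·8.75 = 3.92596.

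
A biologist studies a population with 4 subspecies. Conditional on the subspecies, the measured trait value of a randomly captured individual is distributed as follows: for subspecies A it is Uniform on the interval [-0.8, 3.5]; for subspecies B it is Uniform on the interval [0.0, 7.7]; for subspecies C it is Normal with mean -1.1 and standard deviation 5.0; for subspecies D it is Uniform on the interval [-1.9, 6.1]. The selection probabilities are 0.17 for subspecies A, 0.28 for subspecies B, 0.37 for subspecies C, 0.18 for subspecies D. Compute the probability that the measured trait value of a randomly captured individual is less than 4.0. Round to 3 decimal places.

Conditional on each subspecies, P(X < 4.0): A: 1; B: 0.519481; C: 0.846136; D: 0.7375.
By total probability, P(X < 4.0) = 0.17·1 + 0.28·0.519481 + 0.37·0.846136 + 0.18·0.7375 = 0.761275.

0.761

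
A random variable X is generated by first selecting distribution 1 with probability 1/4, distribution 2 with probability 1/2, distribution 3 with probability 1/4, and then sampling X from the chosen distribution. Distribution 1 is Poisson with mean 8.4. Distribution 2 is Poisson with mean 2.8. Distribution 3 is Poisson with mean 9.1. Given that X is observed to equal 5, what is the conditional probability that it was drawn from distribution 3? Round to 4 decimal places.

Likelihoods P(X=5 | ·): 1: 0.0783685; 2: 0.0872136; 3: 0.0580692.
Posterior ∝ prior × likelihood. Numerator for 3: 0.25·0.0580692 = 0.0145173.
Normalizing constant: 0.25·0.0783685 + 0.5·0.0872136 + 0.25·0.0580692 = 0.0777162.
P(3 | observation) = 0.0145173 / 0.0777162 = 0.186799.

0.1868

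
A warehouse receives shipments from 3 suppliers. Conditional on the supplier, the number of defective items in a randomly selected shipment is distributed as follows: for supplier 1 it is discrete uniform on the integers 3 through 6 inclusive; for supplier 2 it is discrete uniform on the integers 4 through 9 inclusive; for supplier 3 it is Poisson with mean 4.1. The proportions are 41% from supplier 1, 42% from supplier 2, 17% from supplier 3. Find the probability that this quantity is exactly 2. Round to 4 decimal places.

0.0237

Conditional on each supplier, P(X = 2): 1: 0; 2: 0; 3: 0.139293.
By total probability, P(X = 2) = 0.41·0 + 0.42·0 + 0.17·0.139293 = 0.0236799.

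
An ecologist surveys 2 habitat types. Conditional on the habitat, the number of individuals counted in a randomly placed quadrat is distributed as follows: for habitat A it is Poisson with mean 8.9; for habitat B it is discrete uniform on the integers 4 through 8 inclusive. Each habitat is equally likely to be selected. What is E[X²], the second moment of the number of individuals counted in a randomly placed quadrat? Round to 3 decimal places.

63.055

For each component E[X²] = Var + (mean)², giving A: 88.11; B: 38.
Overall E[X²] = 0.5·88.11 + 0.5·38 = 63.055.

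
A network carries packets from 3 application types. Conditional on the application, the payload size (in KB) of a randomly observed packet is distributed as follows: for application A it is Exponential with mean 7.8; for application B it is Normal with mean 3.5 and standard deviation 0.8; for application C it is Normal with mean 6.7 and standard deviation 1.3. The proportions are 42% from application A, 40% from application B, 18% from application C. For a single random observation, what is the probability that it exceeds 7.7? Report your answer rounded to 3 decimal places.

Conditional on each application, P(X > 7.7): A: 0.372626; B: 7.60496e-08; C: 0.220878.
By total probability, P(X > 7.7) = 0.42·0.372626 + 0.4·7.60496e-08 + 0.18·0.220878 = 0.196261.

0.196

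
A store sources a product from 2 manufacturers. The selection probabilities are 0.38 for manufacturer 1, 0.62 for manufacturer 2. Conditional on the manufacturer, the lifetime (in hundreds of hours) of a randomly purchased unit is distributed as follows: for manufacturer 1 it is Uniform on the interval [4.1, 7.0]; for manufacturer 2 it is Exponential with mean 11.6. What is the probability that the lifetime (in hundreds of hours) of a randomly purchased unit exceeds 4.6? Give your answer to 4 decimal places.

Conditional on each manufacturer, P(X > 4.6): 1: 0.827586; 2: 0.672635.
By total probability, P(X > 4.6) = 0.38·0.827586 + 0.62·0.672635 = 0.731517.

0.7315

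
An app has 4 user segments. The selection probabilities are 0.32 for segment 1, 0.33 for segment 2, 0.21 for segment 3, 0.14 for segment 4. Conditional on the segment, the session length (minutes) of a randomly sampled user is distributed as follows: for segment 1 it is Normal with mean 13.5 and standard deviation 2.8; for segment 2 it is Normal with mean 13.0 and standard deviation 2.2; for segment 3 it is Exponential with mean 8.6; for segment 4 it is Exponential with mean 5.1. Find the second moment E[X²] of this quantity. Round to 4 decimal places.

156.5420

For each component E[X²] = Var + (mean)², giving 1: 190.09; 2: 173.84; 3: 147.92; 4: 52.02.
Overall E[X²] = 0.32·190.09 + 0.33·173.84 + 0.21·147.92 + 0.14·52.02 = 156.542.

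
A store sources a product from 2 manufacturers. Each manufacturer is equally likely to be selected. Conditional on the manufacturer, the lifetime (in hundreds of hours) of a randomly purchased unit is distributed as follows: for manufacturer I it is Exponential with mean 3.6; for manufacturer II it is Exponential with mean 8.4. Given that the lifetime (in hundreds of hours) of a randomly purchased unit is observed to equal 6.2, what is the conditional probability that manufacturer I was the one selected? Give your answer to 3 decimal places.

0.466

Likelihoods f(6.2 | ·): I: 0.0496302; II: 0.0569076.
Posterior ∝ prior × likelihood. Numerator for I: 0.5·0.0496302 = 0.0248151.
Normalizing constant: 0.5·0.0496302 + 0.5·0.0569076 = 0.0532689.
P(I | observation) = 0.0248151 / 0.0532689 = 0.465846.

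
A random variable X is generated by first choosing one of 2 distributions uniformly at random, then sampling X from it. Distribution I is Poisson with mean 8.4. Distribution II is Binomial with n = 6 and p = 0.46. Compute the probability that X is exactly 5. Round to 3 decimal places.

Conditional on each component, P(X = 5): I: 0.0783685; II: 0.066732.
By total probability, P(X = 5) = 0.5·0.0783685 + 0.5·0.066732 = 0.0725503.

0.073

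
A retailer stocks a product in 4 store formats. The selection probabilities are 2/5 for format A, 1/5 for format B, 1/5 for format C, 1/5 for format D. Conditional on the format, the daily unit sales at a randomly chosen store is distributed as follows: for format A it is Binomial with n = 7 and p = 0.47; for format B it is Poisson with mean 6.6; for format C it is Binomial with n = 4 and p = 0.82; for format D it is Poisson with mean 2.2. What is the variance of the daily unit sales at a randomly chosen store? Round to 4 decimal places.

Per component, A: μ=3.29, E[X²]=12.5678; B: μ=6.6, E[X²]=50.16; C: μ=3.28, E[X²]=11.3488; D: μ=2.2, E[X²]=7.04.
E[X] = 0.4·3.29 + 0.2·6.6 + 0.2·3.28 + 0.2·2.2 = 3.732.
E[X²] = 0.4·12.5678 + 0.2·50.16 + 0.2·11.3488 + 0.2·7.04 = 18.7369.
Var(X) = E[X²] − (E[X])² = 18.7369 − 13.9278 = 4.80906.

4.8091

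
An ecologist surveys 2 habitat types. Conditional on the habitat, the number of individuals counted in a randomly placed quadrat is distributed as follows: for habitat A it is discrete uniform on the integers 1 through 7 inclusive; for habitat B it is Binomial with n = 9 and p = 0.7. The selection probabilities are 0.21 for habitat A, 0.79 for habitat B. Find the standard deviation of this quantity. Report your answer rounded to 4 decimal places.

1.7918

Per component, A: μ=4, E[X²]=20; B: μ=6.3, E[X²]=41.58.
E[X] = 0.21·4 + 0.79·6.3 = 5.817.
E[X²] = 0.21·20 + 0.79·41.58 = 37.0482.
Var(X) = E[X²] − (E[X])² = 37.0482 − 33.8375 = 3.21071.
SD(X) = √3.21071 = 1.79185.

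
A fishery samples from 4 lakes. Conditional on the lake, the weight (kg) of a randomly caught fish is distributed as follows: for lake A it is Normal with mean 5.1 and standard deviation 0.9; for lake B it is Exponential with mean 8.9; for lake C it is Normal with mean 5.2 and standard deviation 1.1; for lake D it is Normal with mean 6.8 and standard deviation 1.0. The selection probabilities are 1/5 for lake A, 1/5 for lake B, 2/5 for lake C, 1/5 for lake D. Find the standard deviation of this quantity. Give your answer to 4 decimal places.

4.3426

Per component, A: μ=5.1, E[X²]=26.82; B: μ=8.9, E[X²]=158.42; C: μ=5.2, E[X²]=28.25; D: μ=6.8, E[X²]=47.24.
E[X] = 0.2·5.1 + 0.2·8.9 + 0.4·5.2 + 0.2·6.8 = 6.24.
E[X²] = 0.2·26.82 + 0.2·158.42 + 0.4·28.25 + 0.2·47.24 = 57.796.
Var(X) = E[X²] − (E[X])² = 57.796 − 38.9376 = 18.8584.
SD(X) = √18.8584 = 4.34263.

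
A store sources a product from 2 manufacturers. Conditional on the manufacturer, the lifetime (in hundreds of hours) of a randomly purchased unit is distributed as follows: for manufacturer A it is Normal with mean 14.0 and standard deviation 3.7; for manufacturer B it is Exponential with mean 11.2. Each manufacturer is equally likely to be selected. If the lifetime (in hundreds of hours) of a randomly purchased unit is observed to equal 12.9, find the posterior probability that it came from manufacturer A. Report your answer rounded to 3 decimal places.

0.785

Likelihoods f(12.9 | ·): A: 0.103161; B: 0.0282207.
Posterior ∝ prior × likelihood. Numerator for A: 0.5·0.103161 = 0.0515805.
Normalizing constant: 0.5·0.103161 + 0.5·0.0282207 = 0.0656909.
P(A | observation) = 0.0515805 / 0.0656909 = 0.785201.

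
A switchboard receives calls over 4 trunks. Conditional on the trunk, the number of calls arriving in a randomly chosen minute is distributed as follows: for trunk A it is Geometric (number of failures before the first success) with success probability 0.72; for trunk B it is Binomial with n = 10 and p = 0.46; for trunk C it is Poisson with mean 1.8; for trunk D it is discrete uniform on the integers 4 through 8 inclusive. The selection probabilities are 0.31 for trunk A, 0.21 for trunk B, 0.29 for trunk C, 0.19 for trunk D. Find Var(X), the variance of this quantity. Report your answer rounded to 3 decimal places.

Per component, A: μ=0.388889, E[X²]=0.691358; B: μ=4.6, E[X²]=23.644; C: μ=1.8, E[X²]=5.04; D: μ=6, E[X²]=38.
E[X] = 0.31·0.388889 + 0.21·4.6 + 0.29·1.8 + 0.19·6 = 2.74856.
E[X²] = 0.31·0.691358 + 0.21·23.644 + 0.29·5.04 + 0.19·38 = 13.8612.
Var(X) = E[X²] − (E[X])² = 13.8612 − 7.55456 = 6.3066.

6.307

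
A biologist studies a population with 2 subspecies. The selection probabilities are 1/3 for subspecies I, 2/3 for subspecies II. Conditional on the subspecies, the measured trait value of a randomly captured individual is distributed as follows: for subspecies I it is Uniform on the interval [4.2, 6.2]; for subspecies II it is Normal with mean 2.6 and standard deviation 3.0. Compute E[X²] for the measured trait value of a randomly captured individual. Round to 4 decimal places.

19.6311

For each component E[X²] = Var + (mean)², giving I: 27.3733; II: 15.76.
Overall E[X²] = 0.333333·27.3733 + 0.666667·15.76 = 19.6311.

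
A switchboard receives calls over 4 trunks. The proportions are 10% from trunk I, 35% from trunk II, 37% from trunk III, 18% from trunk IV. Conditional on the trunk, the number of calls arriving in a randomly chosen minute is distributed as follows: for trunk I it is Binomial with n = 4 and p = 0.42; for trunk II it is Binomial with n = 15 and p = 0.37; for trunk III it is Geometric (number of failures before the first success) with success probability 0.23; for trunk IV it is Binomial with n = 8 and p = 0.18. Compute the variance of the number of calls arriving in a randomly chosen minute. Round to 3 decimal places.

9.482

Per component, I: μ=1.68, E[X²]=3.7968; II: μ=5.55, E[X²]=34.299; III: μ=3.34783, E[X²]=25.7637; IV: μ=1.44, E[X²]=3.2544.
E[X] = 0.1·1.68 + 0.35·5.55 + 0.37·3.34783 + 0.18·1.44 = 3.6084.
E[X²] = 0.1·3.7968 + 0.35·34.299 + 0.37·25.7637 + 0.18·3.2544 = 22.5027.
Var(X) = E[X²] − (E[X])² = 22.5027 − 13.0205 = 9.48217.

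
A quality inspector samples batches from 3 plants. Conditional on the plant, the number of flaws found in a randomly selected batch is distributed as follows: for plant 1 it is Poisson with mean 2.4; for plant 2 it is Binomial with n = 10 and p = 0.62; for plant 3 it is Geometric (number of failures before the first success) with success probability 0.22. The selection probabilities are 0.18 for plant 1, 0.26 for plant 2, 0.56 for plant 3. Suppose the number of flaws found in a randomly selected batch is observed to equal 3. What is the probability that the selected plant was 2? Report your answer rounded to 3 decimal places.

Likelihoods P(X=3 | ·): 1: 0.209014; 2: 0.0327221; 3: 0.104401.
Posterior ∝ prior × likelihood. Numerator for 2: 0.26·0.0327221 = 0.00850775.
Normalizing constant: 0.18·0.209014 + 0.26·0.0327221 + 0.56·0.104401 = 0.104595.
P(2 | observation) = 0.00850775 / 0.104595 = 0.0813399.

0.081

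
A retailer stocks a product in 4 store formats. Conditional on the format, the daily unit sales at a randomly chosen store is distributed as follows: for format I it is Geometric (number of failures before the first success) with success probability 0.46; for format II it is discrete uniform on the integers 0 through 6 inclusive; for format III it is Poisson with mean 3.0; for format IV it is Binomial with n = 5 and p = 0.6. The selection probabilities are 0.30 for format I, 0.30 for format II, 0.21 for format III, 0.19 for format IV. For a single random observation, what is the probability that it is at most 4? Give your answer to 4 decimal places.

0.8469

Conditional on each format, P(X ≤ 4): I: 0.954083; II: 0.714286; III: 0.815263; IV: 0.92224.
By total probability, P(X ≤ 4) = 0.3·0.954083 + 0.3·0.714286 + 0.21·0.815263 + 0.19·0.92224 = 0.846942.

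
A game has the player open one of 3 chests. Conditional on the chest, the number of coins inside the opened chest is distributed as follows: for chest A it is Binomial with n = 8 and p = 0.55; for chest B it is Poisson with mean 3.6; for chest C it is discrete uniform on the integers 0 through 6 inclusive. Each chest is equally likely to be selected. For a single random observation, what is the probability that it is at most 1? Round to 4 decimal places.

Conditional on each chest, P(X ≤ 1): A: 0.018123; B: 0.125689; C: 0.285714.
By total probability, P(X ≤ 1) = 0.333333·0.018123 + 0.333333·0.125689 + 0.333333·0.285714 = 0.143175.

0.1432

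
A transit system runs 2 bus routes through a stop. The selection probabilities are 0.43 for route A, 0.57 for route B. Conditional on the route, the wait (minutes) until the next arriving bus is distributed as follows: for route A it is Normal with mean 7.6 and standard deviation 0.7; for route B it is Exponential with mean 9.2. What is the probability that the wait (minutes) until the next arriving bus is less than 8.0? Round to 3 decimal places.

Conditional on each route, P(X < 8.0): A: 0.716145; B: 0.580866.
By total probability, P(X < 8.0) = 0.43·0.716145 + 0.57·0.580866 = 0.639036.

0.639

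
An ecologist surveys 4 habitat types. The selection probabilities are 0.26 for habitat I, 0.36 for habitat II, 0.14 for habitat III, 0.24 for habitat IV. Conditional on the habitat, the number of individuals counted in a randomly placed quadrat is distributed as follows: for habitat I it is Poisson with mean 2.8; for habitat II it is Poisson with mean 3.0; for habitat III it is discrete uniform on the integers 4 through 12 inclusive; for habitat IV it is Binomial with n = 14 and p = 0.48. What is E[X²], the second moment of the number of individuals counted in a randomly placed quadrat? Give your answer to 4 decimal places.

28.6564

For each component E[X²] = Var + (mean)², giving I: 10.64; II: 12; III: 70.6667; IV: 48.6528.
Overall E[X²] = 0.26·10.64 + 0.36·12 + 0.14·70.6667 + 0.24·48.6528 = 28.6564.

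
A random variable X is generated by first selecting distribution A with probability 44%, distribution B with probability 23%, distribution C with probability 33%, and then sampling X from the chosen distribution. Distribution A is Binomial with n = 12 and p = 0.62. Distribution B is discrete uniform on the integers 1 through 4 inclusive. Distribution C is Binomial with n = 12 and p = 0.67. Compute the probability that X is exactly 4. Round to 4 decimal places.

0.0761

Conditional on each component, P(X = 4): A: 0.031801; B: 0.25; C: 0.0140287.
By total probability, P(X = 4) = 0.44·0.031801 + 0.23·0.25 + 0.33·0.0140287 = 0.0761219.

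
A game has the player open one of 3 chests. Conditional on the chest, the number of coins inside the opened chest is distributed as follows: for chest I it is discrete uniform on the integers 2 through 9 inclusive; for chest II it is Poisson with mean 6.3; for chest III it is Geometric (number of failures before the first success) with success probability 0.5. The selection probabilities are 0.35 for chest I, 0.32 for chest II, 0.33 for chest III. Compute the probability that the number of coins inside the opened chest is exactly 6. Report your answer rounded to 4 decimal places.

0.0974

Conditional on each chest, P(X = 6): I: 0.125; II: 0.159461; III: 0.0078125.
By total probability, P(X = 6) = 0.35·0.125 + 0.32·0.159461 + 0.33·0.0078125 = 0.0973558.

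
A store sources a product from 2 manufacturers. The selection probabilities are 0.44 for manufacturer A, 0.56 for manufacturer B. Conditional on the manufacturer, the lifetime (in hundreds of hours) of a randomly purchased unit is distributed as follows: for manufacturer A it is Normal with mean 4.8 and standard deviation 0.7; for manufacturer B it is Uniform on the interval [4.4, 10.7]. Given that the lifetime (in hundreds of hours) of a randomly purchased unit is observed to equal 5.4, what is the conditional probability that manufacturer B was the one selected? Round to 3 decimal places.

0.339

Likelihoods f(5.4 | ·): A: 0.394707; B: 0.15873.
Posterior ∝ prior × likelihood. Numerator for B: 0.56·0.15873 = 0.0888889.
Normalizing constant: 0.44·0.394707 + 0.56·0.15873 = 0.26256.
P(B | observation) = 0.0888889 / 0.26256 = 0.338547.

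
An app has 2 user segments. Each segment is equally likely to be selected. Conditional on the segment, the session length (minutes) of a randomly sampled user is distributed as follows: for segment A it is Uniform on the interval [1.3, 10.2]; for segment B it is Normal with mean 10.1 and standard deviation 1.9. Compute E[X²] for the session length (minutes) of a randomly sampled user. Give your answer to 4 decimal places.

72.6417

For each component E[X²] = Var + (mean)², giving A: 39.6633; B: 105.62.
Overall E[X²] = 0.5·39.6633 + 0.5·105.62 = 72.6417.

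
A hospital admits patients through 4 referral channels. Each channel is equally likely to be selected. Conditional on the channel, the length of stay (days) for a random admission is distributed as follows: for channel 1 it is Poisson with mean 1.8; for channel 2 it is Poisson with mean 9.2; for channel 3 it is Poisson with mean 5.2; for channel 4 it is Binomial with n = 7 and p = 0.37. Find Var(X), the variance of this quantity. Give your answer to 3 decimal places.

Per component, 1: μ=1.8, E[X²]=5.04; 2: μ=9.2, E[X²]=93.84; 3: μ=5.2, E[X²]=32.24; 4: μ=2.59, E[X²]=8.3398.
E[X] = 0.25·1.8 + 0.25·9.2 + 0.25·5.2 + 0.25·2.59 = 4.6975.
E[X²] = 0.25·5.04 + 0.25·93.84 + 0.25·32.24 + 0.25·8.3398 = 34.865.
Var(X) = E[X²] − (E[X])² = 34.865 − 22.0665 = 12.7984.

12.798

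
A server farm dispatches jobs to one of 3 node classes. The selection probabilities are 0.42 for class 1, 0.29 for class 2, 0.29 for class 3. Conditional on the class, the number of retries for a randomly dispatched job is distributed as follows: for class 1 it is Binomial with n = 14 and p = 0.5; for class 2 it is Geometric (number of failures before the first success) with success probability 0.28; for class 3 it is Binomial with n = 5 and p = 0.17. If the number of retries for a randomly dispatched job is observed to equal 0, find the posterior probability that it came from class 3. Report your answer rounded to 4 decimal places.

0.5844

Likelihoods P(X=0 | ·): 1: 6.10352e-05; 2: 0.28; 3: 0.393904.
Posterior ∝ prior × likelihood. Numerator for 3: 0.29·0.393904 = 0.114232.
Normalizing constant: 0.42·6.10352e-05 + 0.29·0.28 + 0.29·0.393904 = 0.195458.
P(3 | observation) = 0.114232 / 0.195458 = 0.584434.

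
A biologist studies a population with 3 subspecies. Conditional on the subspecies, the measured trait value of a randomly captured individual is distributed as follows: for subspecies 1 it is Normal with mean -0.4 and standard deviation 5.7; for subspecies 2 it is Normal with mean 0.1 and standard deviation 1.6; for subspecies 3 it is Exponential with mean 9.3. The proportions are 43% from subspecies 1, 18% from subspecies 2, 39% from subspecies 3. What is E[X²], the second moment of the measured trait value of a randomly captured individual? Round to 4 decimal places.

81.9643

For each component E[X²] = Var + (mean)², giving 1: 32.65; 2: 2.57; 3: 172.98.
Overall E[X²] = 0.43·32.65 + 0.18·2.57 + 0.39·172.98 = 81.9643.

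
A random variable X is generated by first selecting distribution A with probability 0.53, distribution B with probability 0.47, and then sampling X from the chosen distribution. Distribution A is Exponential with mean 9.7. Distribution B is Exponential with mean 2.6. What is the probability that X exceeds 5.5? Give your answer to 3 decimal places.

0.357

Conditional on each component, P(X > 5.5): A: 0.567219; B: 0.120587.
By total probability, P(X > 5.5) = 0.53·0.567219 + 0.47·0.120587 = 0.357302.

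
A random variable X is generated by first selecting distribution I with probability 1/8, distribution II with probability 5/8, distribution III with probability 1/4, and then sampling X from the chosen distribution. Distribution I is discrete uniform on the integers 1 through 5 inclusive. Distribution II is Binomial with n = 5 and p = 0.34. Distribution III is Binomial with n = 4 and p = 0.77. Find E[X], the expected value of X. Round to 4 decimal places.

Component means — I: 3; II: 1.7; III: 3.08.
E[X] = 0.125·3 + 0.625·1.7 + 0.25·3.08 = 2.2075.

2.2075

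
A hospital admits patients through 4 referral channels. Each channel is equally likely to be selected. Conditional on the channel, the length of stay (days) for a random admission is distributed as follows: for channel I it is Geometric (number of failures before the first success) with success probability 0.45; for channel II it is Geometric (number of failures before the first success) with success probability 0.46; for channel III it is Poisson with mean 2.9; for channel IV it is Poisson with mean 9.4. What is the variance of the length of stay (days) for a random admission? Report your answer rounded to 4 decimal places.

Per component, I: μ=1.22222, E[X²]=4.20988; II: μ=1.17391, E[X²]=3.93006; III: μ=2.9, E[X²]=11.31; IV: μ=9.4, E[X²]=97.76.
E[X] = 0.25·1.22222 + 0.25·1.17391 + 0.25·2.9 + 0.25·9.4 = 3.67403.
E[X²] = 0.25·4.20988 + 0.25·3.93006 + 0.25·11.31 + 0.25·97.76 = 29.3025.
Var(X) = E[X²] − (E[X])² = 29.3025 − 13.4985 = 15.804.

15.8040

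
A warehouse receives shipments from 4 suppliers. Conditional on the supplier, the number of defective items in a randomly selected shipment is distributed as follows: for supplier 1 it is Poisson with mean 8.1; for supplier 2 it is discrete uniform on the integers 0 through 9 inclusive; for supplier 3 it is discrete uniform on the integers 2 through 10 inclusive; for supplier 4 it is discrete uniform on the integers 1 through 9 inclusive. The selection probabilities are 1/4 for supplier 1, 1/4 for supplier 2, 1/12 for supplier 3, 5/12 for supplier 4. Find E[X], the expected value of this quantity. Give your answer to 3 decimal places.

5.733

Component means — 1: 8.1; 2: 4.5; 3: 6; 4: 5.
E[X] = 0.25·8.1 + 0.25·4.5 + 0.0833333·6 + 0.416667·5 = 5.73333.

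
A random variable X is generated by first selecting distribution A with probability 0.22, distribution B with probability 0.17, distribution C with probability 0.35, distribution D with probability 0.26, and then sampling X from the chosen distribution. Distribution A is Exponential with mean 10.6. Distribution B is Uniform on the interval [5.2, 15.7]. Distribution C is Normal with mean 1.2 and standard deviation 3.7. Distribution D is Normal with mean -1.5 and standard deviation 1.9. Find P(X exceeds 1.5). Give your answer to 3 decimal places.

0.540

Conditional on each component, P(X > 1.5): A: 0.868047; B: 1; C: 0.467689; D: 0.0571741.
By total probability, P(X > 1.5) = 0.22·0.868047 + 0.17·1 + 0.35·0.467689 + 0.26·0.0571741 = 0.539527.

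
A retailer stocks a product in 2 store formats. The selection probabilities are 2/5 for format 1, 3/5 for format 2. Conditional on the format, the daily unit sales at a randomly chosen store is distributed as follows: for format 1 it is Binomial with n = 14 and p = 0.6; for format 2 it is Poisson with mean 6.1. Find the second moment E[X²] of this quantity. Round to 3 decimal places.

For each component E[X²] = Var + (mean)², giving 1: 73.92; 2: 43.31.
Overall E[X²] = 0.4·73.92 + 0.6·43.31 = 55.554.

55.554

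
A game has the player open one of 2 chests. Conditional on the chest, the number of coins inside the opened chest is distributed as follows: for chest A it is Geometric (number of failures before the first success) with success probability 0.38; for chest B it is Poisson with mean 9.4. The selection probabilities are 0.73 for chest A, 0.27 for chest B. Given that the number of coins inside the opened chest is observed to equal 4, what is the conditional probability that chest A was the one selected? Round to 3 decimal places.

Likelihoods P(X=4 | ·): A: 0.0561501; B: 0.0269111.
Posterior ∝ prior × likelihood. Numerator for A: 0.73·0.0561501 = 0.0409896.
Normalizing constant: 0.73·0.0561501 + 0.27·0.0269111 = 0.0482556.
P(A | observation) = 0.0409896 / 0.0482556 = 0.849427.

0.849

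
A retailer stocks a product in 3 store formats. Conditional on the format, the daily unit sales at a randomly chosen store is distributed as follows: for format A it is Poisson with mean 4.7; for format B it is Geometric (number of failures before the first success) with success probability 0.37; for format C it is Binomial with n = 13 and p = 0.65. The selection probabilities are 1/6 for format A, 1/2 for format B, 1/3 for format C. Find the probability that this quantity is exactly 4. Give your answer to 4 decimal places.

0.0633

Conditional on each format, P(X = 4): A: 0.184925; B: 0.058286; C: 0.0100594.
By total probability, P(X = 4) = 0.166667·0.184925 + 0.5·0.058286 + 0.333333·0.0100594 = 0.063317.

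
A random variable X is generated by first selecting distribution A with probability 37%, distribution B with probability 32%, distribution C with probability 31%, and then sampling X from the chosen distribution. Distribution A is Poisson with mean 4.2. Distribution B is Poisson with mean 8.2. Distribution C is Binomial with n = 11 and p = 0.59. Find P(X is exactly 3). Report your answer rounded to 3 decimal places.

0.085

Conditional on each component, P(X = 3): A: 0.185165; B: 0.0252392; C: 0.0270589.
By total probability, P(X = 3) = 0.37·0.185165 + 0.32·0.0252392 + 0.31·0.0270589 = 0.084976.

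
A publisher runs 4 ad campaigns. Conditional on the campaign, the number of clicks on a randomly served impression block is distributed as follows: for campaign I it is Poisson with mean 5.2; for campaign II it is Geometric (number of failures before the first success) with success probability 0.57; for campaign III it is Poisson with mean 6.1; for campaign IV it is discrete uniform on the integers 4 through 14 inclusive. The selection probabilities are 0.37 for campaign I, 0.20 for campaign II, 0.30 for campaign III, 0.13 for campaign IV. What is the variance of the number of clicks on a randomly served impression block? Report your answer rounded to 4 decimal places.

11.3759

Per component, I: μ=5.2, E[X²]=32.24; II: μ=0.754386, E[X²]=1.89258; III: μ=6.1, E[X²]=43.31; IV: μ=9, E[X²]=91.
E[X] = 0.37·5.2 + 0.2·0.754386 + 0.3·6.1 + 0.13·9 = 5.07488.
E[X²] = 0.37·32.24 + 0.2·1.89258 + 0.3·43.31 + 0.13·91 = 37.1303.
Var(X) = E[X²] − (E[X])² = 37.1303 − 25.7544 = 11.3759.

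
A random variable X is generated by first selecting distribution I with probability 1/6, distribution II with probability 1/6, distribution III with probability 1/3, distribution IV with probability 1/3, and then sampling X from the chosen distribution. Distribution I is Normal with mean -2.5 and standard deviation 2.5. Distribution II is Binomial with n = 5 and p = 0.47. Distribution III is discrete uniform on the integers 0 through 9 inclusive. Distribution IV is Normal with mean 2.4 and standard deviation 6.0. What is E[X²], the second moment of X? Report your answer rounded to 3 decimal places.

For each component E[X²] = Var + (mean)², giving I: 12.5; II: 6.768; III: 28.5; IV: 41.76.
Overall E[X²] = 0.166667·12.5 + 0.166667·6.768 + 0.333333·28.5 + 0.333333·41.76 = 26.6313.

26.631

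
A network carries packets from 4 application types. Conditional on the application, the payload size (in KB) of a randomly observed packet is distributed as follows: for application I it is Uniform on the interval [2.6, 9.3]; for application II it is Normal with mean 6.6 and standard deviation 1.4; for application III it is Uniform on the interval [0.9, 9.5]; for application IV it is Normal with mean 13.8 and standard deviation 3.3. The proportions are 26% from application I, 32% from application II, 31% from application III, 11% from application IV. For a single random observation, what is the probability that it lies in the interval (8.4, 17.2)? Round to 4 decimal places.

0.1941

Conditional on each application, P(8.4 < X < 17.2): I: 0.134328; II: 0.0992714; III: 0.127907; IV: 0.797684.
By total probability, P(8.4 < X < 17.2) = 0.26·0.134328 + 0.32·0.0992714 + 0.31·0.127907 + 0.11·0.797684 = 0.194089.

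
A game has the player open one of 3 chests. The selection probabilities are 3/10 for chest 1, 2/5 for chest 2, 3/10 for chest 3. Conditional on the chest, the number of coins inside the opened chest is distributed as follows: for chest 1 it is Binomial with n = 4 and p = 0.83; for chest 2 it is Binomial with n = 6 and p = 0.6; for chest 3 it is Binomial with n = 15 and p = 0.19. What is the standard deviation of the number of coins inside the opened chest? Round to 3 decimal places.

1.239

Per component, 1: μ=3.32, E[X²]=11.5868; 2: μ=3.6, E[X²]=14.4; 3: μ=2.85, E[X²]=10.431.
E[X] = 0.3·3.32 + 0.4·3.6 + 0.3·2.85 = 3.291.
E[X²] = 0.3·11.5868 + 0.4·14.4 + 0.3·10.431 = 12.3653.
Var(X) = E[X²] − (E[X])² = 12.3653 − 10.8307 = 1.53466.
SD(X) = √1.53466 = 1.23881.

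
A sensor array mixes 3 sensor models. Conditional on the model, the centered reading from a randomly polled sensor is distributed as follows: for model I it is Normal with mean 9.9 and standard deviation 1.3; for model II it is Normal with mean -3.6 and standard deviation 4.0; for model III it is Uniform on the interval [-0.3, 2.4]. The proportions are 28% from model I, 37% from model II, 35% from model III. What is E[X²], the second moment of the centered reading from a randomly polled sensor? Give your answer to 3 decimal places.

For each component E[X²] = Var + (mean)², giving I: 99.7; II: 28.96; III: 1.71.
Overall E[X²] = 0.28·99.7 + 0.37·28.96 + 0.35·1.71 = 39.2297.

39.230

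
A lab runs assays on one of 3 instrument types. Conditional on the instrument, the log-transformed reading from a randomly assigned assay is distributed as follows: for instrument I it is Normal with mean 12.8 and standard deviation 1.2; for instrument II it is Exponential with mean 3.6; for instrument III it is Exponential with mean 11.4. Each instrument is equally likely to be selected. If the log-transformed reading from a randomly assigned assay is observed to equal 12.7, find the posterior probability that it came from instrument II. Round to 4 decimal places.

0.0222

Likelihoods f(12.7 | ·): I: 0.3313; II: 0.00815836; III: 0.0287923.
Posterior ∝ prior × likelihood. Numerator for II: 0.333333·0.00815836 = 0.00271945.
Normalizing constant: 0.333333·0.3313 + 0.333333·0.00815836 + 0.333333·0.0287923 = 0.12275.
P(II | observation) = 0.00271945 / 0.12275 = 0.0221544.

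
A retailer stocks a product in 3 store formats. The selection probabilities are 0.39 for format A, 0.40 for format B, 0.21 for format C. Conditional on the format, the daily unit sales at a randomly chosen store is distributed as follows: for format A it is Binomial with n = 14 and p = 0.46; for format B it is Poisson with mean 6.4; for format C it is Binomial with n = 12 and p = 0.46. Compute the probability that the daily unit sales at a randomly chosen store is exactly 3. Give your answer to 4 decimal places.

Conditional on each format, P(X = 3): A: 0.0403372; B: 0.0725945; C: 0.0836065.
By total probability, P(X = 3) = 0.39·0.0403372 + 0.4·0.0725945 + 0.21·0.0836065 = 0.0623267.

0.0623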